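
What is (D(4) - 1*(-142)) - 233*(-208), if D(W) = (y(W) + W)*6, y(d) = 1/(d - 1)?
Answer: 48632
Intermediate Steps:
y(d) = 1/(-1 + d)
D(W) = 6*W + 6/(-1 + W) (D(W) = (1/(-1 + W) + W)*6 = (W + 1/(-1 + W))*6 = 6*W + 6/(-1 + W))
(D(4) - 1*(-142)) - 233*(-208) = (6*(1 + 4*(-1 + 4))/(-1 + 4) - 1*(-142)) - 233*(-208) = (6*(1 + 4*3)/3 + 142) + 48464 = (6*(1/3)*(1 + 12) + 142) + 48464 = (6*(1/3)*13 + 142) + 48464 = (26 + 142) + 48464 = 168 + 48464 = 48632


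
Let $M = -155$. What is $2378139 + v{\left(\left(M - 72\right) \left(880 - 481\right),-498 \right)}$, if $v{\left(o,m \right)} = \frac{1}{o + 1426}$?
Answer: $\frac{212003957432}{89147} \approx 2.3781 \cdot 10^{6}$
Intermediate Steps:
$v{\left(o,m \right)} = \frac{1}{1426 + o}$
$2378139 + v{\left(\left(M - 72\right) \left(880 - 481\right),-498 \right)} = 2378139 + \frac{1}{1426 + \left(-155 - 72\right) \left(880 - 481\right)} = 2378139 + \frac{1}{1426 - 90573} = 2378139 + \frac{1}{-89147} = 2378139 - \frac{1}{89147} = \frac{212003957432}{89147}$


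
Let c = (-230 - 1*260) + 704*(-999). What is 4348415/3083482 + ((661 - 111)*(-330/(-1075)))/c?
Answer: 65786409342925/46657396451318 ≈ 1.4100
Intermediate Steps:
c = -703786 (c = (-230 - 260) - 703296 = -490 - 703296 = -703786)
4348415/3083482 + ((661 - 111)*(-330/(-1075)))/c = 4348415/3083482 + ((661 - 111)*(-330/(-1075)))/(-703786) = 4348415*(1/3083482) + (550*(-330*(-1/1075)))*(-1/703786) = 4348415/3083482 + (550*(66/215))*(-1/703786) = 4348415/3083482 + (7260/43)*(-1/703786) = 4348415/3083482 - 3630/15131399 = 65786409342925/46657396451318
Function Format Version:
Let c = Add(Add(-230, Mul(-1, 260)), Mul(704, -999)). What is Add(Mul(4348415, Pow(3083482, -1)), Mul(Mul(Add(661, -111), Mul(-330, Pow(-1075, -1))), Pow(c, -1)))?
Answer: Rational(65786409342925, 46657396451318) ≈ 1.4100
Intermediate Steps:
c = -703786 (c = Add(Add(-230, -260), -703296) = Add(-490, -703296) = -703786)
Add(Mul(4348415, Pow(3083482, -1)), Mul(Mul(Add(661, -111), Mul(-330, Pow(-1075, -1))), Pow(c, -1))) = Add(Mul(4348415, Pow(3083482, -1)), Mul(Mul(Add(661, -111), Mul(-330, Pow(-1075, -1))), Pow(-703786, -1))) = Add(Mul(4348415, Rational(1, 3083482)), Mul(Mul(550, Mul(-330, Rational(-1, 1075))), Rational(-1, 703786))) = Add(Rational(4348415, 3083482), Mul(Mul(550, Rational(66, 215)), Rational(-1, 703786))) = Add(Rational(4348415, 3083482), Mul(Rational(7260, 43), Rational(-1, 703786))) = Add(Rational(4348415, 3083482), Rational(-3630, 15131399)) = Rational(65786409342925, 46657396451318)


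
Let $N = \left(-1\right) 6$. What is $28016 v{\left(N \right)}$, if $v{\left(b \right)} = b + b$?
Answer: $-336192$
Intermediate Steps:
$N = -6$
$v{\left(b \right)} = 2 b$
$28016 v{\left(N \right)} = 28016 \cdot 2 \left(-6\right) = 28016 \left(-12\right) = -336192$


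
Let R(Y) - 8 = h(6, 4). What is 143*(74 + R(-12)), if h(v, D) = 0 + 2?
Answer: 12012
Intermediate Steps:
h(v, D) = 2
R(Y) = 10 (R(Y) = 8 + 2 = 10)
143*(74 + R(-12)) = 143*(74 + 10) = 143*84 = 12012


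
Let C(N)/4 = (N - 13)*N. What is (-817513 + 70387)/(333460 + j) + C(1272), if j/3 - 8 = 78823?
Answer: 3650999620650/569953 ≈ 6.4058e+6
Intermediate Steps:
j = 236493 (j = 24 + 3*78823 = 24 + 236469 = 236493)
C(N) = 4*N*(-13 + N) (C(N) = 4*((N - 13)*N) = 4*((-13 + N)*N) = 4*(N*(-13 + N)) = 4*N*(-13 + N))
(-817513 + 70387)/(333460 + j) + C(1272) = (-817513 + 70387)/(333460 + 236493) + 4*1272*(-13 + 1272) = -747126/569953 + 4*1272*1259 = -747126*1/569953 + 6405792 = -747126/569953 + 6405792 = 3650999620650/569953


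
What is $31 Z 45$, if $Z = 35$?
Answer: $48825$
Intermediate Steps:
$31 Z 45 = 31 \cdot 35 \cdot 45 = 1085 \cdot 45 = 48825$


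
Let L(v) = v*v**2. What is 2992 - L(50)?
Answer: -122008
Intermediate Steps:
L(v) = v**3
2992 - L(50) = 2992 - 1*50**3 = 2992 - 1*125000 = 2992 - 125000 = -122008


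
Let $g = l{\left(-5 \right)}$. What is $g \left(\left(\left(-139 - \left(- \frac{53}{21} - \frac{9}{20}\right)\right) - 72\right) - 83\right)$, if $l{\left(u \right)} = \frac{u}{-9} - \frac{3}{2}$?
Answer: $\frac{2077927}{7560} \approx 274.86$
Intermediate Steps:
$l{\left(u \right)} = - \frac{3}{2} - \frac{u}{9}$ ($l{\left(u \right)} = u \left(- \frac{1}{9}\right) - \frac{3}{2} = - \frac{u}{9} - \frac{3}{2} = - \frac{3}{2} - \frac{u}{9}$)
$g = - \frac{17}{18}$ ($g = - \frac{3}{2} - - \frac{5}{9} = - \frac{3}{2} + \frac{5}{9} = - \frac{17}{18} \approx -0.94444$)
$g \left(\left(\left(-139 - \left(- \frac{53}{21} - \frac{9}{20}\right)\right) - 72\right) - 83\right) = - \frac{17 \left(\left(\left(-139 - \left(- \frac{53}{21} - \frac{9}{20}\right)\right) - 72\right) - 83\right)}{18} = - \frac{17 \left(\left(\left(-139 - - \frac{1249}{420}\right) - 72\right) - 83\right)}{18} = - \frac{17 \left(\left(\left(-139 + \left(\frac{9}{20} + \frac{53}{21}\right)\right) - 72\right) - 83\right)}{18} = - \frac{17 \left(\left(\left(-139 + \frac{1249}{420}\right) - 72\right) - 83\right)}{18} = - \frac{17 \left(\left(- \frac{57131}{420} - 72\right) - 83\right)}{18} = - \frac{17 \left(- \frac{87371}{420} - 83\right)}{18} = \left(- \frac{17}{18}\right) \left(- \frac{122231}{420}\right) = \frac{2077927}{7560}$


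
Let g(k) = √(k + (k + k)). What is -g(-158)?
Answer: -I*√474 ≈ -21.772*I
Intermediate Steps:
g(k) = √3*√k (g(k) = √(k + 2*k) = √(3*k) = √3*√k)
-g(-158) = -√3*√(-158) = -√3*I*√158 = -I*√474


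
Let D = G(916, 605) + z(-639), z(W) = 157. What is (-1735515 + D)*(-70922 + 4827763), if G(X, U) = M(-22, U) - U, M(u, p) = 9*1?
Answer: -8257657161314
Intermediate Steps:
M(u, p) = 9
G(X, U) = 9 - U
D = -439 (D = (9 - 1*605) + 157 = (9 - 605) + 157 = -596 + 157 = -439)
(-1735515 + D)*(-70922 + 4827763) = (-1735515 - 439)*(-70922 + 4827763) = -1735954*4756841 = -8257657161314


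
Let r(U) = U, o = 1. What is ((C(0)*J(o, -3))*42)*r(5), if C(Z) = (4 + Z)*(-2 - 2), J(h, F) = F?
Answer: 10080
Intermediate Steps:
C(Z) = -16 - 4*Z (C(Z) = (4 + Z)*(-4) = -16 - 4*Z)
((C(0)*J(o, -3))*42)*r(5) = (((-16 - 4*0)*(-3))*42)*5 = (((-16 + 0)*(-3))*42)*5 = (-16*(-3)*42)*5 = (48*42)*5 = 2016*5 = 10080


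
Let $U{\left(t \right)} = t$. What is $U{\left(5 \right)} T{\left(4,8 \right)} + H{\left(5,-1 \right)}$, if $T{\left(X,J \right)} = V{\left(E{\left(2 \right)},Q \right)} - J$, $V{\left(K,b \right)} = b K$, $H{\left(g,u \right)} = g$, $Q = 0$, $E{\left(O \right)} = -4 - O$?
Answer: $-35$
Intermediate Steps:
$V{\left(K,b \right)} = K b$
$T{\left(X,J \right)} = - J$ ($T{\left(X,J \right)} = \left(-4 - 2\right) 0 - J = \left(-6\right) 0 - J = 0 - J = - J$)
$U{\left(5 \right)} T{\left(4,8 \right)} + H{\left(5,-1 \right)} = 5 \left(\left(-1\right) 8\right) + 5 = 5 \left(-8\right) + 5 = -40 + 5 = -35$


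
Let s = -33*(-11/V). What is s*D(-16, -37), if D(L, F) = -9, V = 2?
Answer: -3267/2 ≈ -1633.5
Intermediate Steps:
s = 363/2 (s = -33/(2/((11*(-1)))) = -33/(2/(-11)) = -33/(2*(-1/11)) = -33/(-2/11) = -33*(-11/2) = 363/2 ≈ 181.50)
s*D(-16, -37) = (363/2)*(-9) = -3267/2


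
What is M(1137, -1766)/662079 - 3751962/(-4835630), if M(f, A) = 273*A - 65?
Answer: 76218334354/1600784537385 ≈ 0.047613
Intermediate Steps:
M(f, A) = -65 + 273*A
M(1137, -1766)/662079 - 3751962/(-4835630) = (-65 + 273*(-1766))/662079 - 3751962/(-4835630) = (-65 - 482118)*(1/662079) - 3751962*(-1/4835630) = -482183*1/662079 + 1875981/2417815 = -482183/662079 + 1875981/2417815 = 76218334354/1600784537385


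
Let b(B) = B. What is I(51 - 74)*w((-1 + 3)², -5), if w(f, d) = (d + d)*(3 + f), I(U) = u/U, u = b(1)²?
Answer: 70/23 ≈ 3.0435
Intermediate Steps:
u = 1 (u = 1² = 1)
I(U) = 1/U
w(f, d) = 2*d*(3 + f) (w(f, d) = (2*d)*(3 + f) = 2*d*(3 + f))
I(51 - 74)*w((-1 + 3)², -5) = (2*(-5)*(3 + (-1 + 3)²))/(51 - 74) = (2*(-5)*(3 + 2²))/(-23) = -2*(-5)*(3 + 4)/23 = -2*(-5)*7/23 = -1/23*(-70) = 70/23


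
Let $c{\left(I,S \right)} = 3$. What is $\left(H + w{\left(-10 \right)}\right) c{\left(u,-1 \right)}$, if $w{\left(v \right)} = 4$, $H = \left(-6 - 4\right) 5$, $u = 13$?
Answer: $-138$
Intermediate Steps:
$H = -50$ ($H = \left(-10\right) 5 = -50$)
$\left(H + w{\left(-10 \right)}\right) c{\left(u,-1 \right)} = \left(-50 + 4\right) 3 = \left(-46\right) 3 = -138$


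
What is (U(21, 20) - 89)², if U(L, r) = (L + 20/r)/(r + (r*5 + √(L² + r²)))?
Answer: 175271121/22201 ≈ 7894.7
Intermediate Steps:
U(L, r) = (L + 20/r)/(√(L² + r²) + 6*r) (U(L, r) = (L + 20/r)/(r + (5*r + √(L² + r²))) = (L + 20/r)/(r + (√(L² + r²) + 5*r)) = (L + 20/r)/(√(L² + r²) + 6*r))
(U(21, 20) - 89)² = ((20 + 21*20)/(20*(√(21² + 20²) + 6*20)) - 89)² = ((20 + 420)/(20*(√(441 + 400) + 120)) - 89)² = ((1/20)*440/(√841 + 120) - 89)² = ((1/20)*440/(29 + 120) - 89)² = ((1/20)*440/149 - 89)² = ((1/20)*(1/149)*440 - 89)² = (22/149 - 89)² = (-13239/149)² = 175271121/22201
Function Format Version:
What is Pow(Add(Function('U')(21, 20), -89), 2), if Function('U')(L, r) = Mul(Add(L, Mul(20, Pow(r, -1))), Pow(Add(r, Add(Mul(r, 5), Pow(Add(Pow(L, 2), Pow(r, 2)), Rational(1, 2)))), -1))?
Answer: Rational(175271121, 22201) ≈ 7894.7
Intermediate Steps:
Function('U')(L, r) = Mul(Pow(Add(Pow(Add(Pow(L, 2), Pow(r, 2)), Rational(1, 2)), Mul(6, r)), -1), Add(L, Mul(20, Pow(r, -1)))) (Function('U')(L, r) = Mul(Add(L, Mul(20, Pow(r, -1))), Pow(Add(r, Add(Mul(5, r), Pow(Add(Pow(L, 2), Pow(r, 2)), Rational(1, 2)))), -1)) = Mul(Add(L, Mul(20, Pow(r, -1))), Pow(Add(r, Add(Pow(Add(Pow(L, 2), Pow(r, 2)), Rational(1, 2)), Mul(5, r))), -1)) = Mul(Add(L, Mul(20, Pow(r, -1))), Pow(Add(Pow(Add(Pow(L, 2), Pow(r, 2)), Rational(1, 2)), Mul(6, r)), -1)) = Mul(Pow(Add(Pow(Add(Pow(L, 2), Pow(r, 2)), Rational(1, 2)), Mul(6, r)), -1), Add(L, Mul(20, Pow(r, -1)))))
Pow(Add(Function('U')(21, 20), -89), 2) = Pow(Add(Mul(Pow(20, -1), Pow(Add(Pow(Add(Pow(21, 2), Pow(20, 2)), Rational(1, 2)), Mul(6, 20)), -1), Add(20, Mul(21, 20))), -89), 2) = Pow(Add(Mul(Rational(1, 20), Pow(Add(Pow(Add(441, 400), Rational(1, 2)), 120), -1), Add(20, 420)), -89), 2) = Pow(Add(Mul(Rational(1, 20), Pow(Add(Pow(841, Rational(1, 2)), 120), -1), 440), -89), 2) = Pow(Add(Mul(Rational(1, 20), Pow(Add(29, 120), -1), 440), -89), 2) = Pow(Add(Mul(Rational(1, 20), Pow(149, -1), 440), -89), 2) = Pow(Add(Mul(Rational(1, 20), Rational(1, 149), 440), -89), 2) = Pow(Add(Rational(22, 149), -89), 2) = Pow(Rational(-13239, 149), 2) = Rational(175271121, 22201)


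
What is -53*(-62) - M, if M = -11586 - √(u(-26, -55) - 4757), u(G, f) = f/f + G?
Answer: 14872 + I*√4782 ≈ 14872.0 + 69.152*I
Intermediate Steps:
u(G, f) = 1 + G
M = -11586 - I*√4782 (M = -11586 - √((1 - 26) - 4757) = -11586 - √(-25 - 4757) = -11586 - √(-4782) = -11586 - I*√4782 ≈ -11586.0 - 69.152*I)
-53*(-62) - M = -53*(-62) - (-11586 - I*√4782) = 3286 + (11586 + I*√4782) = 14872 + I*√4782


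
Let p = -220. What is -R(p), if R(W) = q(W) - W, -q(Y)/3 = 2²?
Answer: -208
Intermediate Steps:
q(Y) = -12 (q(Y) = -3*2² = -3*4 = -12)
R(W) = -12 - W
-R(p) = -(-12 - 1*(-220)) = -(-12 + 220) = -1*208 = -208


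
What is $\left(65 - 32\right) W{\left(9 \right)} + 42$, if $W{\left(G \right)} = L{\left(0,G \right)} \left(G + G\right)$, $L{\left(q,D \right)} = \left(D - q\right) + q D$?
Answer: $5388$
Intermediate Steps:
$L{\left(q,D \right)} = D - q + D q$ ($L{\left(q,D \right)} = \left(D - q\right) + D q = D - q + D q$)
$W{\left(G \right)} = 2 G^{2}$ ($W{\left(G \right)} = \left(G - 0 + G 0\right) \left(G + G\right) = \left(G + 0 + 0\right) 2 G = G 2 G = 2 G^{2}$)
$\left(65 - 32\right) W{\left(9 \right)} + 42 = \left(65 - 32\right) 2 \cdot 9^{2} + 42 = \left(65 - 32\right) 2 \cdot 81 + 42 = 33 \cdot 162 + 42 = 5346 + 42 = 5388$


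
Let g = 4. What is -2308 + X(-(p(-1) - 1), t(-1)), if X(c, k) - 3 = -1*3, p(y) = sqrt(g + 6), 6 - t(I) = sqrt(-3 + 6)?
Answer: -2308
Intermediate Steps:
t(I) = 6 - sqrt(3) (t(I) = 6 - sqrt(-3 + 6) = 6 - sqrt(3))
p(y) = sqrt(10) (p(y) = sqrt(4 + 6) = sqrt(10))
X(c, k) = 0 (X(c, k) = 3 - 1*3 = 3 - 3 = 0)
-2308 + X(-(p(-1) - 1), t(-1)) = -2308 + 0 = -2308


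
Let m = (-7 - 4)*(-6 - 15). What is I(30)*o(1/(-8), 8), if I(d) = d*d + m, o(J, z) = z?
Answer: 9048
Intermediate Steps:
m = 231 (m = -11*(-21) = 231)
I(d) = 231 + d**2 (I(d) = d*d + 231 = d**2 + 231 = 231 + d**2)
I(30)*o(1/(-8), 8) = (231 + 30**2)*8 = (231 + 900)*8 = 1131*8 = 9048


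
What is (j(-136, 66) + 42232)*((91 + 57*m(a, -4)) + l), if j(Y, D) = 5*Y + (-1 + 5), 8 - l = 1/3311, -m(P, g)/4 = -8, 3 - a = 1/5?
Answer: 264589212912/3311 ≈ 7.9912e+7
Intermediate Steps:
a = 14/5 (a = 3 - 1/5 = 3 - 1*⅕ = 3 - ⅕ = 14/5 ≈ 2.8000)
m(P, g) = 32 (m(P, g) = -4*(-8) = 32)
l = 26487/3311 (l = 8 - 1/3311 = 26487/3311 ≈ 7.9997)
j(Y, D) = 4 + 5*Y (j(Y, D) = 5*Y + 4 = 4 + 5*Y)
(j(-136, 66) + 42232)*((91 + 57*m(a, -4)) + l) = ((4 + 5*(-136)) + 42232)*((91 + 57*32) + 26487/3311) = ((4 - 680) + 42232)*((91 + 1824) + 26487/3311) = (-676 + 42232)*(1915 + 26487/3311) = 41556*(6367052/3311) = 264589212912/3311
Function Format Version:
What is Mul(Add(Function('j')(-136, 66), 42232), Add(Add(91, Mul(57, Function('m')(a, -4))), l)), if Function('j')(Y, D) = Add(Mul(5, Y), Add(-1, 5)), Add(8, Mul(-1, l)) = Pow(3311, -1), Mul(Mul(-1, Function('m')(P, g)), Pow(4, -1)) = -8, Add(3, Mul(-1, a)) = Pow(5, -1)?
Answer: Rational(264589212912, 3311) ≈ 7.9912e+7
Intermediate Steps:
a = Rational(14, 5) (a = Add(3, Mul(-1, Pow(5, -1))) = Add(3, Mul(-1, Rational(1, 5))) = Add(3, Rational(-1, 5)) = Rational(14, 5) ≈ 2.8000)
Function('m')(P, g) = 32 (Function('m')(P, g) = Mul(-4, -8) = 32)
l = Rational(26487, 3311) (l = Add(8, Mul(-1, Pow(3311, -1))) = Add(8, Mul(-1, Rational(1, 3311))) = Add(8, Rational(-1, 3311)) = Rational(26487, 3311) ≈ 7.9997)
Function('j')(Y, D) = Add(4, Mul(5, Y)) (Function('j')(Y, D) = Add(Mul(5, Y), 4) = Add(4, Mul(5, Y)))
Mul(Add(Function('j')(-136, 66), 42232), Add(Add(91, Mul(57, Function('m')(a, -4))), l)) = Mul(Add(Add(4, Mul(5, -136)), 42232), Add(Add(91, Mul(57, 32)), Rational(26487, 3311))) = Mul(Add(Add(4, -680), 42232), Add(Add(91, 1824), Rational(26487, 3311))) = Mul(Add(-676, 42232), Add(1915, Rational(26487, 3311))) = Mul(41556, Rational(6367052, 3311)) = Rational(264589212912, 3311)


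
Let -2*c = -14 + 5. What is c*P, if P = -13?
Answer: -117/2 ≈ -58.500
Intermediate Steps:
c = 9/2 (c = -(-14 + 5)/2 = -1/2*(-9) = 9/2 ≈ 4.5000)
c*P = (9/2)*(-13) = -117/2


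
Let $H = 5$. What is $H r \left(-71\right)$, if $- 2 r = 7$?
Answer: $\frac{2485}{2} \approx 1242.5$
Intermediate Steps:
$r = - \frac{7}{2}$ ($r = \left(- \frac{1}{2}\right) 7 = - \frac{7}{2} \approx -3.5$)
$H r \left(-71\right) = 5 \left(- \frac{7}{2}\right) \left(-71\right) = \left(- \frac{35}{2}\right) \left(-71\right) = \frac{2485}{2}$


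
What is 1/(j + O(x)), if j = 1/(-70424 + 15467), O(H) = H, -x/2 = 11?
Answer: -54957/1209055 ≈ -0.045455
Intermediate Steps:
x = -22 (x = -2*11 = -22)
j = -1/54957 (j = 1/(-54957) = -1/54957 ≈ -1.8196e-5)
1/(j + O(x)) = 1/(-1/54957 - 22) = 1/(-1209055/54957) = -54957/1209055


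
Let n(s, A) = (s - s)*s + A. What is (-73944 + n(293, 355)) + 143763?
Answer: 70174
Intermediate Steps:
n(s, A) = A (n(s, A) = 0*s + A = 0 + A = A)
(-73944 + n(293, 355)) + 143763 = (-73944 + 355) + 143763 = -73589 + 143763 = 70174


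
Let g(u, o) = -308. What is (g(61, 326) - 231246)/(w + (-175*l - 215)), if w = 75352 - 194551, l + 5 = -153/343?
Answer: 5673073/2902293 ≈ 1.9547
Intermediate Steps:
l = -1868/343 (l = -5 - 153/343 = -1868/343 ≈ -5.4461)
w = -119199
(g(61, 326) - 231246)/(w + (-175*l - 215)) = (-308 - 231246)/(-119199 + (-175*(-1868/343) - 215)) = -231554/(-119199 + (46700/49 - 215)) = -231554/(-119199 + 36165/49) = -231554/(-5804586/49) = -231554*(-49/5804586) = 5673073/2902293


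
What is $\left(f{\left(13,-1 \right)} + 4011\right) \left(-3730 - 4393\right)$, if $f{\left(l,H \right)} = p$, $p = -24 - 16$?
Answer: $-32256433$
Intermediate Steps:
$p = -40$ ($p = -24 - 16 = -40$)
$f{\left(l,H \right)} = -40$
$\left(f{\left(13,-1 \right)} + 4011\right) \left(-3730 - 4393\right) = \left(-40 + 4011\right) \left(-3730 - 4393\right) = 3971 \left(-8123\right) = -32256433$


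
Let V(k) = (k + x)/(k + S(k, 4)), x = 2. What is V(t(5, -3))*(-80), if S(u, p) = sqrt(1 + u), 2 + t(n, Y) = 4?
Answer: -640 + 320*sqrt(3) ≈ -85.744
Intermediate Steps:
t(n, Y) = 2 (t(n, Y) = -2 + 4 = 2)
V(k) = (2 + k)/(k + sqrt(1 + k)) (V(k) = (k + 2)/(k + sqrt(1 + k)) = (2 + k)/(k + sqrt(1 + k)))
V(t(5, -3))*(-80) = ((2 + 2)/(2 + sqrt(1 + 2)))*(-80) = (4/(2 + sqrt(3)))*(-80) = -320/(2 + sqrt(3))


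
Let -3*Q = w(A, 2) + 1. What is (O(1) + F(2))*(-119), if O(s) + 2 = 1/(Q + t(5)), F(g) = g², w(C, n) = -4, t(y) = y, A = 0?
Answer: -1547/6 ≈ -257.83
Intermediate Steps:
Q = 1 (Q = -(-4 + 1)/3 = -⅓*(-3) = 1)
O(s) = -11/6 (O(s) = -2 + 1/(1 + 5) = -2 + 1/6 = -2 + ⅙ = -11/6)
(O(1) + F(2))*(-119) = (-11/6 + 2²)*(-119) = (-11/6 + 4)*(-119) = (13/6)*(-119) = -1547/6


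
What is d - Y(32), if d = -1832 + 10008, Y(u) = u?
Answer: 8144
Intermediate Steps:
d = 8176
d - Y(32) = 8176 - 1*32 = 8176 - 32 = 8144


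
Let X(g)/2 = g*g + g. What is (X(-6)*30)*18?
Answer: 32400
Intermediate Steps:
X(g) = 2*g + 2*g**2 (X(g) = 2*(g*g + g) = 2*(g**2 + g) = 2*(g + g**2) = 2*g + 2*g**2)
(X(-6)*30)*18 = ((2*(-6)*(1 - 6))*30)*18 = ((2*(-6)*(-5))*30)*18 = (60*30)*18 = 1800*18 = 32400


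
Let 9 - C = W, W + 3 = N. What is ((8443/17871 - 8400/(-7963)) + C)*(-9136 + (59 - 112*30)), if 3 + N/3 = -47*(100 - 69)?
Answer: -7775969280025925/142306773 ≈ -5.4642e+7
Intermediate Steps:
N = -4380 (N = -9 + 3*(-47*(100 - 69)) = -9 + 3*(-47*31) = -9 + 3*(-1457) = -9 - 4371 = -4380)
W = -4383 (W = -3 - 4380 = -4383)
C = 4392 (C = 9 - 1*(-4383) = 9 + 4383 = 4392)
((8443/17871 - 8400/(-7963)) + C)*(-9136 + (59 - 112*30)) = ((8443/17871 - 8400/(-7963)) + 4392)*(-9136 + (59 - 112*30)) = ((8443*(1/17871) - 8400*(-1/7963)) + 4392)*(-9136 + (59 - 3360)) = ((8443/17871 + 8400/7963) + 4392)*(-9136 - 3301) = (217348009/142306773 + 4392)*(-12437) = (625228695025/142306773)*(-12437) = -7775969280025925/142306773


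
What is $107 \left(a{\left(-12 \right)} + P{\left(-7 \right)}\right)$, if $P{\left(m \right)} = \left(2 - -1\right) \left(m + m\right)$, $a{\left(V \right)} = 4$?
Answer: $-4066$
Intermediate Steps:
$P{\left(m \right)} = 6 m$ ($P{\left(m \right)} = \left(2 + 1\right) 2 m = 3 \cdot 2 m = 6 m$)
$107 \left(a{\left(-12 \right)} + P{\left(-7 \right)}\right) = 107 \left(4 + 6 \left(-7\right)\right) = 107 \left(4 - 42\right) = 107 \left(-38\right) = -4066$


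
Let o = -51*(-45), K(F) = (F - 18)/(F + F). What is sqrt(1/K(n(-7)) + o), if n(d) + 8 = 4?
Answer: sqrt(277739)/11 ≈ 47.910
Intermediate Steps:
n(d) = -4 (n(d) = -8 + 4 = -4)
K(F) = (-18 + F)/(2*F) (K(F) = (-18 + F)/((2*F)) = (-18 + F)*(1/(2*F)) = (-18 + F)/(2*F))
o = 2295
sqrt(1/K(n(-7)) + o) = sqrt(1/((1/2)*(-18 - 4)/(-4)) + 2295) = sqrt(1/((1/2)*(-1/4)*(-22)) + 2295) = sqrt(1/(11/4) + 2295) = sqrt(4/11 + 2295) = sqrt(25249/11) = sqrt(277739)/11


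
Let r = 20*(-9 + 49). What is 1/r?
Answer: 1/800 ≈ 0.0012500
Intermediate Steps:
r = 800 (r = 20*40 = 800)
1/r = 1/800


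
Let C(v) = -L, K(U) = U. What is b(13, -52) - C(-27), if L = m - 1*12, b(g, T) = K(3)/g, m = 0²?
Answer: -153/13 ≈ -11.769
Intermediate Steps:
m = 0
b(g, T) = 3/g
L = -12 (L = 0 - 1*12 = 0 - 12 = -12)
C(v) = 12 (C(v) = -1*(-12) = 12)
b(13, -52) - C(-27) = 3/13 - 1*12 = 3*(1/13) - 12 = 3/13 - 12 = -153/13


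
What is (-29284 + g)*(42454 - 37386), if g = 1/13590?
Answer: -1008454862506/6795 ≈ -1.4841e+8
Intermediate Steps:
g = 1/13590 ≈ 7.3584e-5
(-29284 + g)*(42454 - 37386) = (-29284 + 1/13590)*(42454 - 37386) = -397969559/13590*5068 = -1008454862506/6795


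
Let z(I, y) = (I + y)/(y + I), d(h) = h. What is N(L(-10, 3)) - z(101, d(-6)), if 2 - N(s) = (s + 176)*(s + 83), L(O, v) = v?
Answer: -15393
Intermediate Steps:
N(s) = 2 - (83 + s)*(176 + s) (N(s) = 2 - (s + 176)*(s + 83) = 2 - (176 + s)*(83 + s) = 2 - (83 + s)*(176 + s))
z(I, y) = 1 (z(I, y) = (I + y)/(I + y) = 1)
N(L(-10, 3)) - z(101, d(-6)) = (-14606 - 1*3**2 - 259*3) - 1*1 = (-14606 - 1*9 - 777) - 1 = (-14606 - 9 - 777) - 1 = -15392 - 1 = -15393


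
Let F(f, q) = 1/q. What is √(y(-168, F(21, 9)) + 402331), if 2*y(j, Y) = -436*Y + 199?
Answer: √14486626/6 ≈ 634.36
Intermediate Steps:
y(j, Y) = 199/2 - 218*Y (y(j, Y) = (-436*Y + 199)/2 = (199 - 436*Y)/2 = 199/2 - 218*Y)
√(y(-168, F(21, 9)) + 402331) = √((199/2 - 218/9) + 402331) = √(1355/18 + 402331) = √(7243313/18) = √14486626/6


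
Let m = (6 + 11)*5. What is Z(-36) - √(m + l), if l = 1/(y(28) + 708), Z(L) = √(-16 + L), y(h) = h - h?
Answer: -√10652037/354 + 2*I*√13 ≈ -9.2196 + 7.2111*I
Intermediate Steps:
y(h) = 0
l = 1/708 (l = 1/(0 + 708) = 1/708 ≈ 0.0014124)
m = 85 (m = 17*5 = 85)
Z(-36) - √(m + l) = √(-16 - 36) - √(85 + 1/708) = √(-52) - √(60181/708) = 2*I*√13 - √10652037/354 = -√10652037/354 + 2*I*√13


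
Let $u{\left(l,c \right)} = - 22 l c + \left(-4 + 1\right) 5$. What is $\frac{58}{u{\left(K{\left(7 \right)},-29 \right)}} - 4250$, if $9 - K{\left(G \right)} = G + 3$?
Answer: $- \frac{2775308}{653} \approx -4250.1$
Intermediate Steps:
$K{\left(G \right)} = 6 - G$ ($K{\left(G \right)} = 9 - \left(G + 3\right) = 9 - \left(3 + G\right) = 6 - G$)
$u{\left(l,c \right)} = -15 - 22 c l$ ($u{\left(l,c \right)} = - 22 c l - 15 = -15 - 22 c l$)
$\frac{58}{u{\left(K{\left(7 \right)},-29 \right)}} - 4250 = \frac{58}{-15 - - 638 \left(6 - 7\right)} - 4250 = \frac{58}{-15 - \left(-638\right) \left(-1\right)} - 4250 = \frac{58}{-15 - 638} - 4250 = \frac{58}{-653} - 4250 = 58 \left(- \frac{1}{653}\right) - 4250 = - \frac{58}{653} - 4250 = - \frac{2775308}{653}$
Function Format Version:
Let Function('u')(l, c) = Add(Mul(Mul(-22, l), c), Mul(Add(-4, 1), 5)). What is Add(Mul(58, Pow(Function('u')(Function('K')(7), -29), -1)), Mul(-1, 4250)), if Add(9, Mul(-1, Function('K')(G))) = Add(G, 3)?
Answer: Rational(-2775308, 653) ≈ -4250.1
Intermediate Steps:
Function('K')(G) = Add(6, Mul(-1, G)) (Function('K')(G) = Add(9, Mul(-1, Add(G, 3))) = Add(9, Mul(-1, Add(3, G))) = Add(9, Add(-3, Mul(-1, G))) = Add(6, Mul(-1, G)))
Function('u')(l, c) = Add(-15, Mul(-22, c, l)) (Function('u')(l, c) = Add(Mul(-22, c, l), Mul(-3, 5)) = Add(Mul(-22, c, l), -15) = Add(-15, Mul(-22, c, l)))
Add(Mul(58, Pow(Function('u')(Function('K')(7), -29), -1)), Mul(-1, 4250)) = Add(Mul(58, Pow(Add(-15, Mul(-22, -29, Add(6, Mul(-1, 7)))), -1)), Mul(-1, 4250)) = Add(Mul(58, Pow(Add(-15, Mul(-22, -29, Add(6, -7))), -1)), -4250) = Add(Mul(58, Pow(Add(-15, Mul(-22, -29, -1)), -1)), -4250) = Add(Mul(58, Pow(Add(-15, -638), -1)), -4250) = Add(Mul(58, Pow(-653, -1)), -4250) = Add(Mul(58, Rational(-1, 653)), -4250) = Add(Rational(-58, 653), -4250) = Rational(-2775308, 653)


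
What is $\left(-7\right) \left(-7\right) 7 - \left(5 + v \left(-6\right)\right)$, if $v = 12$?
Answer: $410$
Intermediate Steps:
$\left(-7\right) \left(-7\right) 7 - \left(5 + v \left(-6\right)\right) = \left(-7\right) \left(-7\right) 7 - \left(5 + 12 \left(-6\right)\right) = 49 \cdot 7 - \left(5 - 72\right) = 343 - -67 = 343 + 67 = 410$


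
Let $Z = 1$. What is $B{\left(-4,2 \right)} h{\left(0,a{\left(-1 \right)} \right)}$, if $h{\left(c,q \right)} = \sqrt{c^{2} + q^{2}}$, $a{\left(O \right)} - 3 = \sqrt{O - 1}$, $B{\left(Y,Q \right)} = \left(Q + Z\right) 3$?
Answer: $27 + 9 i \sqrt{2} \approx 27.0 + 12.728 i$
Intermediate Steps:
$B{\left(Y,Q \right)} = 3 + 3 Q$ ($B{\left(Y,Q \right)} = \left(Q + 1\right) 3 = \left(1 + Q\right) 3 = 3 + 3 Q$)
$a{\left(O \right)} = 3 + \sqrt{-1 + O}$ ($a{\left(O \right)} = 3 + \sqrt{O - 1} = 3 + \sqrt{-1 + O}$)
$B{\left(-4,2 \right)} h{\left(0,a{\left(-1 \right)} \right)} = \left(3 + 3 \cdot 2\right) \sqrt{0^{2} + \left(3 + \sqrt{-1 - 1}\right)^{2}} = \left(3 + 6\right) \sqrt{0 + \left(3 + \sqrt{-2}\right)^{2}} = 9 \sqrt{0 + \left(3 + i \sqrt{2}\right)^{2}} = 9 \sqrt{\left(3 + i \sqrt{2}\right)^{2}} = 9 \left(3 + i \sqrt{2}\right) = 27 + 9 i \sqrt{2}$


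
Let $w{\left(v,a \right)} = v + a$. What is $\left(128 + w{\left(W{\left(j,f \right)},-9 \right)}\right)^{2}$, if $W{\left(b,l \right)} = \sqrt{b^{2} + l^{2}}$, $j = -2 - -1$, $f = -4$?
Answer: $\left(119 + \sqrt{17}\right)^{2} \approx 15159.0$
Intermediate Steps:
$j = -1$ ($j = -2 + 1 = -1$)
$w{\left(v,a \right)} = a + v$
$\left(128 + w{\left(W{\left(j,f \right)},-9 \right)}\right)^{2} = \left(128 - \left(9 - \sqrt{\left(-1\right)^{2} + \left(-4\right)^{2}}\right)\right)^{2} = \left(128 - \left(9 - \sqrt{1 + 16}\right)\right)^{2} = \left(128 - \left(9 - \sqrt{17}\right)\right)^{2} = \left(119 + \sqrt{17}\right)^{2}$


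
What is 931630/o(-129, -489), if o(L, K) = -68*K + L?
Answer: 931630/33123 ≈ 28.126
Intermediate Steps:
o(L, K) = L - 68*K
931630/o(-129, -489) = 931630/(-129 - 68*(-489)) = 931630/(-129 + 33252) = 931630/33123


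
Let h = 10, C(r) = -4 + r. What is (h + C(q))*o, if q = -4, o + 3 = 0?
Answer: -6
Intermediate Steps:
o = -3 (o = -3 + 0 = -3)
(h + C(q))*o = (10 + (-4 - 4))*(-3) = (10 - 8)*(-3) = 2*(-3) = -6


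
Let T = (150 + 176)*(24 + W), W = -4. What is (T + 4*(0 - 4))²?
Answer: 42302016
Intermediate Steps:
T = 6520 (T = (150 + 176)*(24 - 4) = 326*20 = 6520)
(T + 4*(0 - 4))² = (6520 + 4*(0 - 4))² = (6520 + 4*(-4))² = (6520 - 16)² = 6504² = 42302016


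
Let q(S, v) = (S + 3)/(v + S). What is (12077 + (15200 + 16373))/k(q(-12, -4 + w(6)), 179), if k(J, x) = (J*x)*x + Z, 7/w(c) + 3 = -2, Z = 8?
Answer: 1265850/480847 ≈ 2.6325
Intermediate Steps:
w(c) = -7/5 (w(c) = 7/(-3 - 2) = 7/(-5) = 7*(-⅕) = -7/5)
q(S, v) = (3 + S)/(S + v)
k(J, x) = 8 + J*x² (k(J, x) = (J*x)*x + 8 = J*x² + 8 = 8 + J*x²)
(12077 + (15200 + 16373))/k(q(-12, -4 + w(6)), 179) = (12077 + (15200 + 16373))/(8 + ((3 - 12)/(-12 + (-4 - 7/5)))*179²) = (12077 + 31573)/(8 + (-9/(-12 - 27/5))*32041) = 43650/(8 + (-9/(-87/5))*32041) = 43650/(8 - 5/87*(-9)*32041) = 43650/(8 + (15/29)*32041) = 43650/(8 + 480615/29) = 43650/(480847/29) = 43650*(29/480847) = 1265850/480847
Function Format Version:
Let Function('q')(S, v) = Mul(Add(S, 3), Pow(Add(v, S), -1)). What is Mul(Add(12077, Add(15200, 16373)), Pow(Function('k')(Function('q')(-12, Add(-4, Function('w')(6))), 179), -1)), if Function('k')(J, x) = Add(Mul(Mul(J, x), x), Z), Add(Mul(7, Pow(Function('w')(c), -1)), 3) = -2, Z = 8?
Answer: Rational(1265850, 480847) ≈ 2.6325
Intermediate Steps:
Function('w')(c) = Rational(-7, 5) (Function('w')(c) = Mul(7, Pow(Add(-3, -2), -1)) = Mul(7, Pow(-5, -1)) = Mul(7, Rational(-1, 5)) = Rational(-7, 5))
Function('q')(S, v) = Mul(Pow(Add(S, v), -1), Add(3, S)) (Function('q')(S, v) = Mul(Add(3, S), Pow(Add(S, v), -1)) = Mul(Pow(Add(S, v), -1), Add(3, S)))
Function('k')(J, x) = Add(8, Mul(J, Pow(x, 2))) (Function('k')(J, x) = Add(Mul(Mul(J, x), x), 8) = Add(Mul(J, Pow(x, 2)), 8) = Add(8, Mul(J, Pow(x, 2))))
Mul(Add(12077, Add(15200, 16373)), Pow(Function('k')(Function('q')(-12, Add(-4, Function('w')(6))), 179), -1)) = Mul(Add(12077, Add(15200, 16373)), Pow(Add(8, Mul(Mul(Pow(Add(-12, Add(-4, Rational(-7, 5))), -1), Add(3, -12)), Pow(179, 2))), -1)) = Mul(Add(12077, 31573), Pow(Add(8, Mul(Mul(Pow(Add(-12, Rational(-27, 5)), -1), -9), 32041)), -1)) = Mul(43650, Pow(Add(8, Mul(Mul(Pow(Rational(-87, 5), -1), -9), 32041)), -1)) = Mul(43650, Pow(Add(8, Mul(Mul(Rational(-5, 87), -9), 32041)), -1)) = Mul(43650, Pow(Add(8, Mul(Rational(15, 29), 32041)), -1)) = Mul(43650, Pow(Add(8, Rational(480615, 29)), -1)) = Mul(43650, Pow(Rational(480847, 29), -1)) = Mul(43650, Rational(29, 480847)) = Rational(1265850, 480847)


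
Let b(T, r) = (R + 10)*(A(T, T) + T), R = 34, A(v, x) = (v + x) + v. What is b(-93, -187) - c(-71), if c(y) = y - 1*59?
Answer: -16238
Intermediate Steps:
A(v, x) = x + 2*v
c(y) = -59 + y (c(y) = y - 59 = -59 + y)
b(T, r) = 176*T (b(T, r) = (34 + 10)*((T + 2*T) + T) = 44*(3*T + T) = 44*(4*T) = 176*T)
b(-93, -187) - c(-71) = 176*(-93) - (-59 - 71) = -16368 - 1*(-130) = -16368 + 130 = -16238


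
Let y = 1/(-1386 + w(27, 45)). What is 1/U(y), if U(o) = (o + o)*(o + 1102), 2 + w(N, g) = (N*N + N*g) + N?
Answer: 339889/1284934 ≈ 0.26452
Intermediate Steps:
w(N, g) = -2 + N + N² + N*g (w(N, g) = -2 + ((N*N + N*g) + N) = -2 + ((N² + N*g) + N) = -2 + (N + N² + N*g) = -2 + N + N² + N*g)
y = 1/583 (y = 1/(-1386 + (-2 + 27 + 27² + 27*45)) = 1/(-1386 + (-2 + 27 + 729 + 1215)) = 1/(-1386 + 1969) = 1/583 ≈ 0.0017153)
U(o) = 2*o*(1102 + o) (U(o) = (2*o)*(1102 + o) = 2*o*(1102 + o))
1/U(y) = 1/(2*(1/583)*(1102 + 1/583)) = 1/(2*(1/583)*(642467/583)) = 1/(1284934/339889) = 339889/1284934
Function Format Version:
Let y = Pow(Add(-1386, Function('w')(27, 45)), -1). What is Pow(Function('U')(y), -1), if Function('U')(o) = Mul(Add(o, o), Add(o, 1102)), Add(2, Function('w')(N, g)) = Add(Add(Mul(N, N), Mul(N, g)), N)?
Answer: Rational(339889, 1284934) ≈ 0.26452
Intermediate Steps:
Function('w')(N, g) = Add(-2, N, Pow(N, 2), Mul(N, g)) (Function('w')(N, g) = Add(-2, Add(Add(Mul(N, N), Mul(N, g)), N)) = Add(-2, Add(Add(Pow(N, 2), Mul(N, g)), N)) = Add(-2, Add(N, Pow(N, 2), Mul(N, g))) = Add(-2, N, Pow(N, 2), Mul(N, g)))
y = Rational(1, 583) (y = Pow(Add(-1386, Add(-2, 27, Pow(27, 2), Mul(27, 45))), -1) = Pow(Add(-1386, Add(-2, 27, 729, 1215)), -1) = Pow(Add(-1386, 1969), -1) = Pow(583, -1) = Rational(1, 583) ≈ 0.0017153)
Function('U')(o) = Mul(2, o, Add(1102, o)) (Function('U')(o) = Mul(Mul(2, o), Add(1102, o)) = Mul(2, o, Add(1102, o)))
Pow(Function('U')(y), -1) = Pow(Mul(2, Rational(1, 583), Add(1102, Rational(1, 583))), -1) = Pow(Mul(2, Rational(1, 583), Rational(642467, 583)), -1) = Pow(Rational(1284934, 339889), -1) = Rational(339889, 1284934)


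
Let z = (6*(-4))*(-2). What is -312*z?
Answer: -14976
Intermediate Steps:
z = 48 (z = -24*(-2) = 48)
-312*z = -312*48 = -14976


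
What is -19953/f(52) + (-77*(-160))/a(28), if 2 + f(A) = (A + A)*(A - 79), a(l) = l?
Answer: 1256353/2810 ≈ 447.10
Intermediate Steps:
f(A) = -2 + 2*A*(-79 + A) (f(A) = -2 + (A + A)*(A - 79) = -2 + (2*A)*(-79 + A) = -2 + 2*A*(-79 + A))
-19953/f(52) + (-77*(-160))/a(28) = -19953/(-2 - 158*52 + 2*52**2) - 77*(-160)/28 = -19953/(-2 - 8216 + 2*2704) + 12320*(1/28) = -19953/(-2 - 8216 + 5408) + 440 = -19953/(-2810) + 440 = -19953*(-1/2810) + 440 = 19953/2810 + 440 = 1256353/2810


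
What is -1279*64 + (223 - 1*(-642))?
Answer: -80991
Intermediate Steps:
-1279*64 + (223 - 1*(-642)) = -81856 + (223 + 642) = -81856 + 865 = -80991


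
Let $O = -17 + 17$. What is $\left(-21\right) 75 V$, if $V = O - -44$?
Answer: $-69300$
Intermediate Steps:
$O = 0$
$V = 44$ ($V = 0 - -44 = 0 + 44 = 44$)
$\left(-21\right) 75 V = \left(-21\right) 75 \cdot 44 = \left(-1575\right) 44 = -69300$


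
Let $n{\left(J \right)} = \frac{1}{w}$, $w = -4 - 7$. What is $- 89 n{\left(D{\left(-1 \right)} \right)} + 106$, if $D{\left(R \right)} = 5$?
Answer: $\frac{1255}{11} \approx 114.09$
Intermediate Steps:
$w = -11$ ($w = -4 - 7 = -11$)
$n{\left(J \right)} = - \frac{1}{11}$ ($n{\left(J \right)} = \frac{1}{-11} = - \frac{1}{11}$)
$- 89 n{\left(D{\left(-1 \right)} \right)} + 106 = \left(-89\right) \left(- \frac{1}{11}\right) + 106 = \frac{89}{11} + 106 = \frac{1255}{11}$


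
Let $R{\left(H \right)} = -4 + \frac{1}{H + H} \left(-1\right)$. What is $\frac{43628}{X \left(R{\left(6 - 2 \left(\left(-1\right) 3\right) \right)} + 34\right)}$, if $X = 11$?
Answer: $\frac{1047072}{7909} \approx 132.39$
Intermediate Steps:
$R{\left(H \right)} = -4 - \frac{1}{2 H}$ ($R{\left(H \right)} = -4 + \frac{1}{2 H} \left(-1\right) = -4 - \frac{1}{2 H}$)
$\frac{43628}{X \left(R{\left(6 - 2 \left(\left(-1\right) 3\right) \right)} + 34\right)} = \frac{43628}{11 \left(\left(-4 - \frac{1}{2 \left(6 - 2 \left(\left(-1\right) 3\right)\right)}\right) + 34\right)} = \frac{43628}{11 \left(\left(-4 - \frac{1}{2 \left(6 - -6\right)}\right) + 34\right)} = \frac{43628}{11 \left(\left(-4 - \frac{1}{2 \left(6 + 6\right)}\right) + 34\right)} = \frac{43628}{11 \left(\left(-4 - \frac{1}{2 \cdot 12}\right) + 34\right)} = \frac{43628}{11 \left(\left(-4 - \frac{1}{24}\right) + 34\right)} = \frac{43628}{11 \left(- \frac{97}{24} + 34\right)} = \frac{43628}{11 \cdot \frac{719}{24}} = \frac{43628}{\frac{7909}{24}} = 43628 \cdot \frac{24}{7909} = \frac{1047072}{7909}$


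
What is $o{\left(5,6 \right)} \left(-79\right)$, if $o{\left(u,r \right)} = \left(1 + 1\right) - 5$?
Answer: $237$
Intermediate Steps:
$o{\left(u,r \right)} = -3$ ($o{\left(u,r \right)} = 2 - 5 = -3$)
$o{\left(5,6 \right)} \left(-79\right) = \left(-3\right) \left(-79\right) = 237$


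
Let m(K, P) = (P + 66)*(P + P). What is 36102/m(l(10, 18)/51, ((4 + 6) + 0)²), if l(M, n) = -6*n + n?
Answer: 18051/16600 ≈ 1.0874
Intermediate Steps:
l(M, n) = -5*n
m(K, P) = 2*P*(66 + P) (m(K, P) = (66 + P)*(2*P) = 2*P*(66 + P))
36102/m(l(10, 18)/51, ((4 + 6) + 0)²) = 36102/((2*((4 + 6) + 0)²*(66 + ((4 + 6) + 0)²))) = 36102/((2*(10 + 0)²*(66 + (10 + 0)²))) = 36102/((2*10²*(66 + 10²))) = 36102/((2*100*(66 + 100))) = 36102/((2*100*166)) = 36102/33200 = 36102*(1/33200) = 18051/16600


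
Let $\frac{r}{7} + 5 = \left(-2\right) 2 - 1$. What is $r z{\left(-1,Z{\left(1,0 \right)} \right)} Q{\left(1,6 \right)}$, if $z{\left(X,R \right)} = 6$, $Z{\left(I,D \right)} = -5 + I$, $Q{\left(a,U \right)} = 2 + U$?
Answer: $-3360$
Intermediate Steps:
$r = -70$ ($r = -35 + 7 \left(\left(-2\right) 2 - 1\right) = -35 + 7 \left(-4 - 1\right) = -35 + 7 \left(-5\right) = -35 - 35 = -70$)
$r z{\left(-1,Z{\left(1,0 \right)} \right)} Q{\left(1,6 \right)} = \left(-70\right) 6 \left(2 + 6\right) = \left(-420\right) 8 = -3360$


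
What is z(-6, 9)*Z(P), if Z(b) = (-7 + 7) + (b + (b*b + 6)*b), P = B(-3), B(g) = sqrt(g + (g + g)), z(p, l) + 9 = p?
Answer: 90*I ≈ 90.0*I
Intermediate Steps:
z(p, l) = -9 + p
B(g) = sqrt(3)*sqrt(g) (B(g) = sqrt(g + 2*g) = sqrt(3*g) = sqrt(3)*sqrt(g))
P = 3*I (P = sqrt(3)*sqrt(-3) = sqrt(3)*(I*sqrt(3)) = 3*I ≈ 3.0*I)
Z(b) = b + b*(6 + b**2) (Z(b) = 0 + (b + (b**2 + 6)*b) = 0 + (b + (6 + b**2)*b) = 0 + (b + b*(6 + b**2)) = b + b*(6 + b**2))
z(-6, 9)*Z(P) = (-9 - 6)*((3*I)*(7 + (3*I)**2)) = -15*3*I*(7 - 9) = -15*3*I*(-2) = -(-90)*I = 90*I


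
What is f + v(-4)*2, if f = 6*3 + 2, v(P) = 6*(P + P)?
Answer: -76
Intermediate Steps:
v(P) = 12*P (v(P) = 6*(2*P) = 12*P)
f = 20 (f = 18 + 2 = 20)
f + v(-4)*2 = 20 + (12*(-4))*2 = 20 - 48*2 = 20 - 96 = -76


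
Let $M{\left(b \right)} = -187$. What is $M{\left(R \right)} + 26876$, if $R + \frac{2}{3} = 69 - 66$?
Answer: $26689$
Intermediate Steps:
$R = \frac{7}{3}$ ($R = - \frac{2}{3} + \left(69 - 66\right) = - \frac{2}{3} + 3 = \frac{7}{3} \approx 2.3333$)
$M{\left(R \right)} + 26876 = -187 + 26876 = 26689$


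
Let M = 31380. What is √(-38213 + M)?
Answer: I*√6833 ≈ 82.662*I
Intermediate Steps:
√(-38213 + M) = √(-38213 + 31380) = √(-6833) = I*√6833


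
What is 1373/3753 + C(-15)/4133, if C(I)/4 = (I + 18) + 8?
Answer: 5839741/15511149 ≈ 0.37649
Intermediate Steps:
C(I) = 104 + 4*I (C(I) = 4*((I + 18) + 8) = 4*((18 + I) + 8) = 4*(26 + I) = 104 + 4*I)
1373/3753 + C(-15)/4133 = 1373/3753 + (104 + 4*(-15))/4133 = 1373*(1/3753) + (104 - 60)*(1/4133) = 1373/3753 + 44*(1/4133) = 1373/3753 + 44/4133 = 5839741/15511149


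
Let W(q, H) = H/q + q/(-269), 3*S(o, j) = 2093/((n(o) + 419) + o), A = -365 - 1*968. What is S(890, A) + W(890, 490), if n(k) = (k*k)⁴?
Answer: -77978706675510811904909187370/28273761779194056366394016307 ≈ -2.7580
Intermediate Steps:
n(k) = k⁸ (n(k) = (k²)⁴ = k⁸)
A = -1333 (A = -365 - 968 = -1333)
S(o, j) = 2093/(3*(419 + o + o⁸)) (S(o, j) = (2093/((o⁸ + 419) + o))/3 = (2093/((419 + o⁸) + o))/3 = (2093/(419 + o + o⁸))/3 = 2093/(3*(419 + o + o⁸)))
W(q, H) = -q/269 + H/q (W(q, H) = H/q + q*(-1/269) = H/q - q/269 = -q/269 + H/q)
S(890, A) + W(890, 490) = 2093/(3*(419 + 890 + 890⁸)) + (-1/269*890 + 490/890) = 2093/(3*(419 + 890 + 393658880570208100000000)) + (-890/269 + 490*(1/890)) = (2093/3)/393658880570208100001309 + (-890/269 + 49/89) = (2093/3)*(1/393658880570208100001309) - 66029/23941 = 2093/1180976641710624300003927 - 66029/23941 = -77978706675510811904909187370/28273761779194056366394016307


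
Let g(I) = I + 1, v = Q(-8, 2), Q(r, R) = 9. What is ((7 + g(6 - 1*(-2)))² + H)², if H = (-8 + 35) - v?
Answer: 75076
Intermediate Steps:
v = 9
g(I) = 1 + I
H = 18 (H = (-8 + 35) - 1*9 = 27 - 9 = 18)
((7 + g(6 - 1*(-2)))² + H)² = ((7 + (1 + (6 - 1*(-2))))² + 18)² = ((7 + (1 + (6 + 2)))² + 18)² = ((7 + (1 + 8))² + 18)² = ((7 + 9)² + 18)² = (16² + 18)² = (256 + 18)² = 274² = 75076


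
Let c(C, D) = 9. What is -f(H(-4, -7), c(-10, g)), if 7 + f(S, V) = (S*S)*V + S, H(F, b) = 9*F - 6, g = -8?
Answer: -15827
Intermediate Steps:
H(F, b) = -6 + 9*F
f(S, V) = -7 + S + V*S**2 (f(S, V) = -7 + ((S*S)*V + S) = -7 + (S**2*V + S) = -7 + (V*S**2 + S) = -7 + (S + V*S**2) = -7 + S + V*S**2)
-f(H(-4, -7), c(-10, g)) = -(-7 + (-6 + 9*(-4)) + 9*(-6 + 9*(-4))**2) = -(-7 + (-6 - 36) + 9*(-6 - 36)**2) = -(-7 - 42 + 9*(-42)**2) = -(-7 - 42 + 9*1764) = -(-7 - 42 + 15876) = -1*15827 = -15827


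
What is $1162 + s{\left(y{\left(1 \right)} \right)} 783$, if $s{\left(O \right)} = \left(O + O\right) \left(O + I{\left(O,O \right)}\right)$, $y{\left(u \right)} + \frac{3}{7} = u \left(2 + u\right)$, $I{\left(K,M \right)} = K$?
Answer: $\frac{1071706}{49} \approx 21872.0$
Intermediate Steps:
$y{\left(u \right)} = - \frac{3}{7} + u \left(2 + u\right)$
$s{\left(O \right)} = 4 O^{2}$ ($s{\left(O \right)} = \left(O + O\right) \left(O + O\right) = 2 O 2 O = 4 O^{2}$)
$1162 + s{\left(y{\left(1 \right)} \right)} 783 = 1162 + 4 \left(- \frac{3}{7} + 1^{2} + 2 \cdot 1\right)^{2} \cdot 783 = 1162 + 4 \left(- \frac{3}{7} + 1 + 2\right)^{2} \cdot 783 = 1162 + 4 \left(\frac{18}{7}\right)^{2} \cdot 783 = 1162 + 4 \cdot \frac{324}{49} \cdot 783 = 1162 + \frac{1296}{49} \cdot 783 = 1162 + \frac{1014768}{49} = \frac{1071706}{49}$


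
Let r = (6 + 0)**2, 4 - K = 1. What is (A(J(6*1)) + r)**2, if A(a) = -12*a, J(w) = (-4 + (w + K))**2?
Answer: 69696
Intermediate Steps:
K = 3 (K = 4 - 1*1 = 4 - 1 = 3)
r = 36 (r = 6**2 = 36)
J(w) = (-1 + w)**2 (J(w) = (-4 + (w + 3))**2 = (-4 + (3 + w))**2 = (-1 + w)**2)
(A(J(6*1)) + r)**2 = (-12*(-1 + 6*1)**2 + 36)**2 = (-12*(-1 + 6)**2 + 36)**2 = (-12*5**2 + 36)**2 = (-12*25 + 36)**2 = (-300 + 36)**2 = (-264)**2 = 69696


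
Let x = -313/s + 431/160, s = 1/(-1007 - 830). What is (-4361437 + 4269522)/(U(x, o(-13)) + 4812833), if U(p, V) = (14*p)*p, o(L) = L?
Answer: -1176512000/59244701259910567 ≈ -1.9859e-8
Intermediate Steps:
s = -1/1837 (s = 1/(-1837) = -1/1837 ≈ -0.00054437)
x = 91997391/160 (x = -313/(-1/1837) + 431/160 = -313*(-1837) + 431*(1/160) = 574981 + 431/160 = 91997391/160 ≈ 5.7498e+5)
U(p, V) = 14*p²
(-4361437 + 4269522)/(U(x, o(-13)) + 4812833) = (-4361437 + 4269522)/(14*(91997391/160)² + 4812833) = -91915/(14*(8463519950806881/25600) + 4812833) = -91915/(59244639655648167/12800 + 4812833) = -91915/59244701259910567/12800 = -91915*12800/59244701259910567 = -1176512000/59244701259910567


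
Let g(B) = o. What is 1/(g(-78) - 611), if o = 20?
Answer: -1/591 ≈ -0.0016920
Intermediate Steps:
g(B) = 20
1/(g(-78) - 611) = 1/(20 - 611) = 1/(-591) = -1/591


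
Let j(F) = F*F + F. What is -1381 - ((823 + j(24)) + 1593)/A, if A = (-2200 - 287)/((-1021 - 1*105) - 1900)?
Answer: -12560963/2487 ≈ -5050.6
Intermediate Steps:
j(F) = F + F² (j(F) = F² + F = F + F²)
A = 2487/3026 (A = -2487/((-1021 - 105) - 1900) = -2487/(-1126 - 1900) = -2487/(-3026) = -2487*(-1/3026) = 2487/3026 ≈ 0.82188)
-1381 - ((823 + j(24)) + 1593)/A = -1381 - ((823 + 24*(1 + 24)) + 1593)/2487/3026 = -1381 - ((823 + 24*25) + 1593)*3026/2487 = -1381 - ((823 + 600) + 1593)*3026/2487 = -1381 - (1423 + 1593)*3026/2487 = -1381 - 3016*3026/2487 = -1381 - 1*9126416/2487 = -1381 - 9126416/2487 = -12560963/2487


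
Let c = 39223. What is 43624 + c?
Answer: 82847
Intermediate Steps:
43624 + c = 43624 + 39223 = 82847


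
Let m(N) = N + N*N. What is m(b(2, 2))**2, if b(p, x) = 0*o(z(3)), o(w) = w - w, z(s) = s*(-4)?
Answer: 0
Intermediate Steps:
z(s) = -4*s
o(w) = 0
b(p, x) = 0 (b(p, x) = 0*0 = 0)
m(N) = N + N**2
m(b(2, 2))**2 = (0*(1 + 0))**2 = (0*1)**2 = 0**2 = 0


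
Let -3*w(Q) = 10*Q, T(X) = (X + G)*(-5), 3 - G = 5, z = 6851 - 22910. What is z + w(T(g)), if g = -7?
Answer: -16209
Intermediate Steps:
z = -16059
G = -2 (G = 3 - 1*5 = 3 - 5 = -2)
T(X) = 10 - 5*X (T(X) = (X - 2)*(-5) = (-2 + X)*(-5) = 10 - 5*X)
w(Q) = -10*Q/3
z + w(T(g)) = -16059 - 10*(10 - 5*(-7))/3 = -16059 - 10*(10 + 35)/3 = -16059 - 10/3*45 = -16059 - 150 = -16209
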